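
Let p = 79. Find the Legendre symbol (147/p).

-1

First reduce: 147 ≡ 68 (mod 79).
Pull out 2^2: since 79 ≡ 7 (mod 8), (2/79) = +1, so (2/79)^2 = +1.
Reciprocity: 17 ≡ 1 and 79 ≡ 3 (mod 4), so (17/79) = +(79/17).
Reduce top mod 17: now compute (11/17).
Reciprocity: 11 ≡ 3 and 17 ≡ 1 (mod 4), so (11/17) = +(17/11).
Reduce top mod 11: now compute (6/11).
Pull out 2: since 11 ≡ 3 (mod 8), (2/11) = -1.
Reciprocity: 3 ≡ 3 and 11 ≡ 3 (mod 4), so (3/11) = −(11/3).
Reduce top mod 3: now compute (2/3).
Pull out 2: since 3 ≡ 3 (mod 8), (2/3) = -1.
Reached (1/3) = 1. Collecting the sign flips along the way, the symbol is -1.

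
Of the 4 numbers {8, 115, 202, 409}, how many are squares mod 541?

(8/541) = -1 → non-residue.
(115/541) = +1 → QR.
(202/541) = -1 → non-residue.
(409/541) = -1 → non-residue.
Total quadratic residues among the 4: 1.

1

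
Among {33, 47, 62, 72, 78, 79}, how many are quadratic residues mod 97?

5

(33/97) = +1 → QR.
(47/97) = +1 → QR.
(62/97) = +1 → QR.
(72/97) = +1 → QR.
(78/97) = -1 → non-residue.
(79/97) = +1 → QR.
Total quadratic residues among the 6: 5.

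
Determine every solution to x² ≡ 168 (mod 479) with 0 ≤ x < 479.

108, 371

Since 479 ≡ 3 (mod 4), a square root of 168 is 168^((479+1)/4) = 168^120 mod 479.
Repeated squaring: 168^2≡442, 168^4≡411, 168^8≡313, 168^16≡253, 168^32≡302, 168^64≡194 (mod 479).
168^120 = 168^(64+32+16+8) ≡ 108 (mod 479).
Check: 108² = 11664 ≡ 168 (mod 479). The two roots are 108 and 371.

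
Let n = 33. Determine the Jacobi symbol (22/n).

0

Pull out 2: since 33 ≡ 1 (mod 8), (2/33) = +1.
Reciprocity: 11 ≡ 3 and 33 ≡ 1 (mod 4), so (11/33) = +(33/11).
Reduce top mod 11: now compute (0/11).
Top reduces to 0: gcd > 1, so the symbol is 0.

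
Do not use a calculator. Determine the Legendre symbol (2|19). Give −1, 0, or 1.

Euler's criterion: (2/19) ≡ 2^9 (mod 19).
2^2 ≡ 4 (mod 19)
2^4 ≡ 16 (mod 19)
2^8 ≡ 9 (mod 19)
2^9 = 2^(8+1) ≡ 18 (mod 19).
Result is 18 ≡ −1, so (2/19) = −1.

-1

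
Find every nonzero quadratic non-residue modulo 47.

5 10 11 13 15 19 20 22 23 26 29 30 31 33 35 38 39 40 41 43 44 45 46

Square k = 1,…,23 (k and 47−k give the same square):
1²=1, 2²=4, 3²=9, 4²=16, 5²=25, 6²=36, 7²≡2, 8²≡17, 9²≡34, 10²≡6, 11²≡27, 12²≡3, 13²≡28, 14²≡8, 15²≡37, 16²≡21, 17²≡7, 18²≡42, 19²≡32, 20²≡24, 21²≡18, 22²≡14, 23²≡12 (mod 47).
The residues are {1, 2, 3, 4, 6, 7, 8, 9, 12, 14, 16, 17, 18, 21, 24, 25, 27, 28, 32, 34, 36, 37, 42}; the non-residues are the remaining 23 nonzero classes.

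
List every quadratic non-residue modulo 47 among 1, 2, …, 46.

5, 10, 11, 13, 15, 19, 20, 22, 23, 26, 29, 30, 31, 33, 35, 38, 39, 40, 41, 43, 44, 45, 46

Square k = 1,…,23 (k and 47−k give the same square):
1²=1, 2²=4, 3²=9, 4²=16, 5²=25, 6²=36, 7²≡2, 8²≡17, 9²≡34, 10²≡6, 11²≡27, 12²≡3, 13²≡28, 14²≡8, 15²≡37, 16²≡21, 17²≡7, 18²≡42, 19²≡32, 20²≡24, 21²≡18, 22²≡14, 23²≡12 (mod 47).
The residues are {1, 2, 3, 4, 6, 7, 8, 9, 12, 14, 16, 17, 18, 21, 24, 25, 27, 28, 32, 34, 36, 37, 42}; the non-residues are the remaining 23 nonzero classes.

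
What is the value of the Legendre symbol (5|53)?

Reciprocity: 5 ≡ 1 and 53 ≡ 1 (mod 4), so (5/53) = +(53/5).
Reduce top mod 5: now compute (3/5).
Reciprocity: 3 ≡ 3 and 5 ≡ 1 (mod 4), so (3/5) = +(5/3).
Reduce top mod 3: now compute (2/3).
Pull out 2: since 3 ≡ 3 (mod 8), (2/3) = -1.
Reached (1/3) = 1. Collecting the sign flips along the way, the symbol is -1.

-1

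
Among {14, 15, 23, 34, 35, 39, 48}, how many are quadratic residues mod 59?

(14/59) = -1 → non-residue.
(15/59) = +1 → QR.
(23/59) = -1 → non-residue.
(34/59) = -1 → non-residue.
(35/59) = +1 → QR.
(39/59) = -1 → non-residue.
(48/59) = +1 → QR.
Total quadratic residues among the 7: 3.

3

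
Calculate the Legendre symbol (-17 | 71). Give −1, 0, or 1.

1

First reduce: -17 ≡ 54 (mod 71).
Pull out 2: since 71 ≡ 7 (mod 8), (2/71) = +1.
Reciprocity: 27 ≡ 3 and 71 ≡ 3 (mod 4), so (27/71) = −(71/27).
Reduce top mod 27: now compute (17/27).
Reciprocity: 17 ≡ 1 and 27 ≡ 3 (mod 4), so (17/27) = +(27/17).
Reduce top mod 17: now compute (10/17).
Pull out 2: since 17 ≡ 1 (mod 8), (2/17) = +1.
Reciprocity: 5 ≡ 1 and 17 ≡ 1 (mod 4), so (5/17) = +(17/5).
Reduce top mod 5: now compute (2/5).
Pull out 2: since 5 ≡ 5 (mod 8), (2/5) = -1.
Reached (1/5) = 1. Collecting the sign flips along the way, the symbol is +1.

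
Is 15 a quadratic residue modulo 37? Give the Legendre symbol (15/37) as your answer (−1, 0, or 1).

Reciprocity: 15 ≡ 3 and 37 ≡ 1 (mod 4), so (15/37) = +(37/15).
Reduce top mod 15: now compute (7/15).
Reciprocity: 7 ≡ 3 and 15 ≡ 3 (mod 4), so (7/15) = −(15/7).
Reduce top mod 7: now compute (1/7).
Reached (1/7) = 1. Collecting the sign flips along the way, the symbol is -1.

-1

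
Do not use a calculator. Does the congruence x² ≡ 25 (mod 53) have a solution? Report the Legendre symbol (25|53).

Euler's criterion: (25/53) ≡ 25^26 (mod 53).
25^2 ≡ 42 (mod 53)
25^4 ≡ 15 (mod 53)
25^8 ≡ 13 (mod 53)
25^16 ≡ 10 (mod 53)
25^26 = 25^(16+8+2) ≡ 1 (mod 53).
Result is 1, so (25/53) = 1.

1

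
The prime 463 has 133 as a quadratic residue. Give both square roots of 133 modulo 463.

Since 463 ≡ 3 (mod 4), a square root of 133 is 133^((463+1)/4) = 133^116 mod 463.
Repeated squaring: 133^2≡95, 133^4≡228, 133^8≡128, 133^16≡179, 133^32≡94, 133^64≡39 (mod 463).
133^116 = 133^(64+32+16+4) ≡ 194 (mod 463).
Check: 194² = 37636 ≡ 133 (mod 463). The two roots are 194 and 269.

194, 269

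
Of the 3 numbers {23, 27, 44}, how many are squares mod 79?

(23/79) = +1 → QR.
(27/79) = -1 → non-residue.
(44/79) = +1 → QR.
Total quadratic residues among the 3: 2.

2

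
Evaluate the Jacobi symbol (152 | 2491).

-1

Pull out 2^3: since 2491 ≡ 3 (mod 8), (2/2491) = -1, so (2/2491)^3 = -1.
Reciprocity: 19 ≡ 3 and 2491 ≡ 3 (mod 4), so (19/2491) = −(2491/19).
Reduce top mod 19: now compute (2/19).
Pull out 2: since 19 ≡ 3 (mod 8), (2/19) = -1.
Reached (1/19) = 1. Collecting the sign flips along the way, the symbol is -1.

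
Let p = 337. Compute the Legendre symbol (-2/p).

First reduce: -2 ≡ 335 (mod 337).
Reciprocity: 335 ≡ 3 and 337 ≡ 1 (mod 4), so (335/337) = +(337/335).
Reduce top mod 335: now compute (2/335).
Pull out 2: since 335 ≡ 7 (mod 8), (2/335) = +1.
Reached (1/335) = 1. Collecting the sign flips along the way, the symbol is +1.

1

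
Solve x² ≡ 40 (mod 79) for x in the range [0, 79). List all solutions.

Since 79 ≡ 3 (mod 4), a square root of 40 is 40^((79+1)/4) = 40^20 mod 79.
Repeated squaring: 40^2≡20, 40^4≡5, 40^8≡25, 40^16≡72 (mod 79).
40^20 = 40^(16+4) ≡ 44 (mod 79).
Check: 44² = 1936 ≡ 40 (mod 79). The two roots are 35 and 44.

35, 44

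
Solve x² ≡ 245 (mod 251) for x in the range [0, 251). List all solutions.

Since 251 ≡ 3 (mod 4), a square root of 245 is 245^((251+1)/4) = 245^63 mod 251.
Repeated squaring: 245^2≡36, 245^4≡41, 245^8≡175, 245^16≡3, 245^32≡9 (mod 251).
245^63 = 245^(32+16+8+4+2+1) ≡ 112 (mod 251).
Check: 112² = 12544 ≡ 245 (mod 251). The two roots are 112 and 139.

112, 139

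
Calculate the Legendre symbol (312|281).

First reduce: 312 ≡ 31 (mod 281).
Reciprocity: 31 ≡ 3 and 281 ≡ 1 (mod 4), so (31/281) = +(281/31).
Reduce top mod 31: now compute (2/31).
Pull out 2: since 31 ≡ 7 (mod 8), (2/31) = +1.
Reached (1/31) = 1. Collecting the sign flips along the way, the symbol is +1.

1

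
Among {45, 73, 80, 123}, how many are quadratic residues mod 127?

1

(45/127) = -1 → non-residue.
(73/127) = +1 → QR.
(80/127) = -1 → non-residue.
(123/127) = -1 → non-residue.
Total quadratic residues among the 4: 1.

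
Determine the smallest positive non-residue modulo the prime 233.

3

(2/233) = +1, so 2 is a residue.
(3/233) = −1, so 3 is the smallest positive non-residue mod 233.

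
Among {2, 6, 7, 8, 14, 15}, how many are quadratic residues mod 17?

3

(2/17) = +1 → QR.
(6/17) = -1 → non-residue.
(7/17) = -1 → non-residue.
(8/17) = +1 → QR.
(14/17) = -1 → non-residue.
(15/17) = +1 → QR.
Total quadratic residues among the 6: 3.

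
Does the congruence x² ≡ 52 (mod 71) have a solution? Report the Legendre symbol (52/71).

Pull out 2^2: since 71 ≡ 7 (mod 8), (2/71) = +1, so (2/71)^2 = +1.
Reciprocity: 13 ≡ 1 and 71 ≡ 3 (mod 4), so (13/71) = +(71/13).
Reduce top mod 13: now compute (6/13).
Pull out 2: since 13 ≡ 5 (mod 8), (2/13) = -1.
Reciprocity: 3 ≡ 3 and 13 ≡ 1 (mod 4), so (3/13) = +(13/3).
Reduce top mod 3: now compute (1/3).
Reached (1/3) = 1. Collecting the sign flips along the way, the symbol is -1.

-1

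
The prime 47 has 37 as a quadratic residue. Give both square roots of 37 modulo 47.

15, 32

Since 47 ≡ 3 (mod 4), a square root of 37 is 37^((47+1)/4) = 37^12 mod 47.
Repeated squaring: 37^2≡6, 37^4≡36, 37^8≡27 (mod 47).
37^12 = 37^(8+4) ≡ 32 (mod 47).
Check: 32² = 1024 ≡ 37 (mod 47). The two roots are 15 and 32.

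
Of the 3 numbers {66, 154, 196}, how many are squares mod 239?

2

(66/239) = +1 → QR.
(154/239) = -1 → non-residue.
(196/239) = +1 → QR.
Total quadratic residues among the 3: 2.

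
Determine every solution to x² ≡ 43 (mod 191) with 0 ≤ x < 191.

59, 132

Since 191 ≡ 3 (mod 4), a square root of 43 is 43^((191+1)/4) = 43^48 mod 191.
Repeated squaring: 43^2≡130, 43^4≡92, 43^8≡60, 43^16≡162, 43^32≡77 (mod 191).
43^48 = 43^(32+16) ≡ 59 (mod 191).
Check: 59² = 3481 ≡ 43 (mod 191). The two roots are 59 and 132.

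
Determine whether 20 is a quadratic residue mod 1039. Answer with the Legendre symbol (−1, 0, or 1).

Pull out 2^2: since 1039 ≡ 7 (mod 8), (2/1039) = +1, so (2/1039)^2 = +1.
Reciprocity: 5 ≡ 1 and 1039 ≡ 3 (mod 4), so (5/1039) = +(1039/5).
Reduce top mod 5: now compute (4/5).
Pull out 2^2: since 5 ≡ 5 (mod 8), (2/5) = -1, so (2/5)^2 = +1.
Reached (1/5) = 1. Collecting the sign flips along the way, the symbol is +1.

1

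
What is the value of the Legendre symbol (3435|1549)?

First reduce: 3435 ≡ 337 (mod 1549).
Reciprocity: 337 ≡ 1 and 1549 ≡ 1 (mod 4), so (337/1549) = +(1549/337).
Reduce top mod 337: now compute (201/337).
Reciprocity: 201 ≡ 1 and 337 ≡ 1 (mod 4), so (201/337) = +(337/201).
Reduce top mod 201: now compute (136/201).
Pull out 2^3: since 201 ≡ 1 (mod 8), (2/201) = +1, so (2/201)^3 = +1.
Reciprocity: 17 ≡ 1 and 201 ≡ 1 (mod 4), so (17/201) = +(201/17).
Reduce top mod 17: now compute (14/17).
Pull out 2: since 17 ≡ 1 (mod 8), (2/17) = +1.
Reciprocity: 7 ≡ 3 and 17 ≡ 1 (mod 4), so (7/17) = +(17/7).
Reduce top mod 7: now compute (3/7).
Reciprocity: 3 ≡ 3 and 7 ≡ 3 (mod 4), so (3/7) = −(7/3).
Reduce top mod 3: now compute (1/3).
Reached (1/3) = 1. Collecting the sign flips along the way, the symbol is -1.

-1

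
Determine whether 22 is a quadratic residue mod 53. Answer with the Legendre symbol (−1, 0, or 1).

Pull out 2: since 53 ≡ 5 (mod 8), (2/53) = -1.
Reciprocity: 11 ≡ 3 and 53 ≡ 1 (mod 4), so (11/53) = +(53/11).
Reduce top mod 11: now compute (9/11).
Reciprocity: 9 ≡ 1 and 11 ≡ 3 (mod 4), so (9/11) = +(11/9).
Reduce top mod 9: now compute (2/9).
Pull out 2: since 9 ≡ 1 (mod 8), (2/9) = +1.
Reached (1/9) = 1. Collecting the sign flips along the way, the symbol is -1.

-1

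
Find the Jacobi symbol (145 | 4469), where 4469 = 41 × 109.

Reciprocity: 145 ≡ 1 and 4469 ≡ 1 (mod 4), so (145/4469) = +(4469/145).
Reduce top mod 145: now compute (119/145).
Reciprocity: 119 ≡ 3 and 145 ≡ 1 (mod 4), so (119/145) = +(145/119).
Reduce top mod 119: now compute (26/119).
Pull out 2: since 119 ≡ 7 (mod 8), (2/119) = +1.
Reciprocity: 13 ≡ 1 and 119 ≡ 3 (mod 4), so (13/119) = +(119/13).
Reduce top mod 13: now compute (2/13).
Pull out 2: since 13 ≡ 5 (mod 8), (2/13) = -1.
Reached (1/13) = 1. Collecting the sign flips along the way, the symbol is -1.

-1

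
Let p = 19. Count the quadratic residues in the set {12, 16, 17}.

2

(12/19) = -1 → non-residue.
(16/19) = +1 → QR.
(17/19) = +1 → QR.
Total quadratic residues among the 3: 2.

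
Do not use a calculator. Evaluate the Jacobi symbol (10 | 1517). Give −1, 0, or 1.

1

Pull out 2: since 1517 ≡ 5 (mod 8), (2/1517) = -1.
Reciprocity: 5 ≡ 1 and 1517 ≡ 1 (mod 4), so (5/1517) = +(1517/5).
Reduce top mod 5: now compute (2/5).
Pull out 2: since 5 ≡ 5 (mod 8), (2/5) = -1.
Reached (1/5) = 1. Collecting the sign flips along the way, the symbol is +1.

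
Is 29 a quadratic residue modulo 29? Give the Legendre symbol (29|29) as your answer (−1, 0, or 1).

0

First reduce: 29 ≡ 0 (mod 29).
Top reduces to 0: gcd > 1, so the symbol is 0.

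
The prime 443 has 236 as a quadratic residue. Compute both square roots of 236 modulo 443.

134, 309

Since 443 ≡ 3 (mod 4), a square root of 236 is 236^((443+1)/4) = 236^111 mod 443.
Repeated squaring: 236^2≡321, 236^4≡265, 236^8≡231, 236^16≡201, 236^32≡88, 236^64≡213 (mod 443).
236^111 = 236^(64+32+8+4+2+1) ≡ 309 (mod 443).
Check: 309² = 95481 ≡ 236 (mod 443). The two roots are 134 and 309.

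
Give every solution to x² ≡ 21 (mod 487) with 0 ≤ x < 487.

171, 316

Since 487 ≡ 3 (mod 4), a square root of 21 is 21^((487+1)/4) = 21^122 mod 487.
Repeated squaring: 21^2≡441, 21^4≡168, 21^8≡465, 21^16≡484, 21^32≡9, 21^64≡81 (mod 487).
21^122 = 21^(64+32+16+8+2) ≡ 171 (mod 487).
Check: 171² = 29241 ≡ 21 (mod 487). The two roots are 171 and 316.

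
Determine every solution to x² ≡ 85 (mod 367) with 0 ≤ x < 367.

67, 300

Since 367 ≡ 3 (mod 4), a square root of 85 is 85^((367+1)/4) = 85^92 mod 367.
Repeated squaring: 85^2≡252, 85^4≡13, 85^8≡169, 85^16≡302, 85^32≡188, 85^64≡112 (mod 367).
85^92 = 85^(64+16+8+4) ≡ 67 (mod 367).
Check: 67² = 4489 ≡ 85 (mod 367). The two roots are 67 and 300.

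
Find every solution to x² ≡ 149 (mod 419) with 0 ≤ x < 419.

109, 310

Since 419 ≡ 3 (mod 4), a square root of 149 is 149^((419+1)/4) = 149^105 mod 419.
Repeated squaring: 149^2≡413, 149^4≡36, 149^8≡39, 149^16≡264, 149^32≡142, 149^64≡52 (mod 419).
149^105 = 149^(64+32+8+1) ≡ 310 (mod 419).
Check: 310² = 96100 ≡ 149 (mod 419). The two roots are 109 and 310.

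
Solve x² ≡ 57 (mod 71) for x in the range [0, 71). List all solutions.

Since 71 ≡ 3 (mod 4), a square root of 57 is 57^((71+1)/4) = 57^18 mod 71.
Repeated squaring: 57^2≡54, 57^4≡5, 57^8≡25, 57^16≡57 (mod 71).
57^18 = 57^(16+2) ≡ 25 (mod 71).
Check: 25² = 625 ≡ 57 (mod 71). The two roots are 25 and 46.

25, 46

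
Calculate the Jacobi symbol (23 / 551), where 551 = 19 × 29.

1

Reciprocity: 23 ≡ 3 and 551 ≡ 3 (mod 4), so (23/551) = −(551/23).
Reduce top mod 23: now compute (22/23).
Pull out 2: since 23 ≡ 7 (mod 8), (2/23) = +1.
Reciprocity: 11 ≡ 3 and 23 ≡ 3 (mod 4), so (11/23) = −(23/11).
Reduce top mod 11: now compute (1/11).
Reached (1/11) = 1. Collecting the sign flips along the way, the symbol is +1.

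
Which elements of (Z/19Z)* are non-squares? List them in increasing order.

2,3,8,10,12,13,14,15,18

Square k = 1,…,9 (k and 19−k give the same square):
1²=1, 2²=4, 3²=9, 4²=16, 5²≡6, 6²≡17, 7²≡11, 8²≡7, 9²≡5 (mod 19).
The residues are {1, 4, 5, 6, 7, 9, 11, 16, 17}; the non-residues are the remaining 9 nonzero classes.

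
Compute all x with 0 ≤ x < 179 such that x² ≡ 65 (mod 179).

85, 94

Since 179 ≡ 3 (mod 4), a square root of 65 is 65^((179+1)/4) = 65^45 mod 179.
Repeated squaring: 65^2≡108, 65^4≡29, 65^8≡125, 65^16≡52, 65^32≡19 (mod 179).
65^45 = 65^(32+8+4+1) ≡ 85 (mod 179).
Check: 85² = 7225 ≡ 65 (mod 179). The two roots are 85 and 94.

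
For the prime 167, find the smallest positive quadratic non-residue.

(2/167) = +1, so 2 is a residue.
(3/167) = +1, so 3 is a residue.
(4/167) = +1, so 4 is a residue.
(5/167) = −1, so 5 is the smallest positive non-residue mod 167.

5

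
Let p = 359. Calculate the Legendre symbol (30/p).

1

Pull out 2: since 359 ≡ 7 (mod 8), (2/359) = +1.
Reciprocity: 15 ≡ 3 and 359 ≡ 3 (mod 4), so (15/359) = −(359/15).
Reduce top mod 15: now compute (14/15).
Pull out 2: since 15 ≡ 7 (mod 8), (2/15) = +1.
Reciprocity: 7 ≡ 3 and 15 ≡ 3 (mod 4), so (7/15) = −(15/7).
Reduce top mod 7: now compute (1/7).
Reached (1/7) = 1. Collecting the sign flips along the way, the symbol is +1.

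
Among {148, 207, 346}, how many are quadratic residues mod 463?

1

(148/463) = -1 → non-residue.
(207/463) = -1 → non-residue.
(346/463) = +1 → QR.
Total quadratic residues among the 3: 1.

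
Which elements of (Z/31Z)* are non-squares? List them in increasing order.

3, 6, 11, 12, 13, 15, 17, 21, 22, 23, 24, 26, 27, 29, 30

Square k = 1,…,15 (k and 31−k give the same square):
1²=1, 2²=4, 3²=9, 4²=16, 5²=25, 6²≡5, 7²≡18, 8²≡2, 9²≡19, 10²≡7, 11²≡28, 12²≡20, 13²≡14, 14²≡10, 15²≡8 (mod 31).
The residues are {1, 2, 4, 5, 7, 8, 9, 10, 14, 16, 18, 19, 20, 25, 28}; the non-residues are the remaining 15 nonzero classes.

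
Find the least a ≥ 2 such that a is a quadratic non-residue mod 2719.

3

(2/2719) = +1, so 2 is a residue.
(3/2719) = −1, so 3 is the smallest positive non-residue mod 2719.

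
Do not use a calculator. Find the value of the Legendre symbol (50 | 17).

1

First reduce: 50 ≡ 16 (mod 17).
Pull out 2^4: since 17 ≡ 1 (mod 8), (2/17) = +1, so (2/17)^4 = +1.
Reached (1/17) = 1. Collecting the sign flips along the way, the symbol is +1.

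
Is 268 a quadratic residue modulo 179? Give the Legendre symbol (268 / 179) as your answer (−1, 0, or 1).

Euler's criterion: (268/179) ≡ 89^89 (mod 179).
89^2 ≡ 45 (mod 179)
89^4 ≡ 56 (mod 179)
89^8 ≡ 93 (mod 179)
89^16 ≡ 57 (mod 179)
89^32 ≡ 27 (mod 179)
89^64 ≡ 13 (mod 179)
89^89 = 89^(64+16+8+1) ≡ 1 (mod 179).
Result is 1, so (268/179) = 1.

1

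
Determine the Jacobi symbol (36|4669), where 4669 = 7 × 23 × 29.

1

Pull out 2^2: since 4669 ≡ 5 (mod 8), (2/4669) = -1, so (2/4669)^2 = +1.
Reciprocity: 9 ≡ 1 and 4669 ≡ 1 (mod 4), so (9/4669) = +(4669/9).
Reduce top mod 9: now compute (7/9).
Reciprocity: 7 ≡ 3 and 9 ≡ 1 (mod 4), so (7/9) = +(9/7).
Reduce top mod 7: now compute (2/7).
Pull out 2: since 7 ≡ 7 (mod 8), (2/7) = +1.
Reached (1/7) = 1. Collecting the sign flips along the way, the symbol is +1.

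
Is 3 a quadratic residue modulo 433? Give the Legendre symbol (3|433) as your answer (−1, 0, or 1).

1

Euler's criterion: (3/433) ≡ 3^216 (mod 433).
3^2 ≡ 9 (mod 433)
3^4 ≡ 81 (mod 433)
3^8 ≡ 66 (mod 433)
3^16 ≡ 26 (mod 433)
3^32 ≡ 243 (mod 433)
3^64 ≡ 161 (mod 433)
3^128 ≡ 374 (mod 433)
3^216 = 3^(128+64+16+8) ≡ 1 (mod 433).
Result is 1, so (3/433) = 1.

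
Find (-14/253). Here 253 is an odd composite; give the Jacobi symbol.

-1

First reduce: -14 ≡ 239 (mod 253).
Reciprocity: 239 ≡ 3 and 253 ≡ 1 (mod 4), so (239/253) = +(253/239).
Reduce top mod 239: now compute (14/239).
Pull out 2: since 239 ≡ 7 (mod 8), (2/239) = +1.
Reciprocity: 7 ≡ 3 and 239 ≡ 3 (mod 4), so (7/239) = −(239/7).
Reduce top mod 7: now compute (1/7).
Reached (1/7) = 1. Collecting the sign flips along the way, the symbol is -1.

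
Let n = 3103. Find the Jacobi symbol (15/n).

Reciprocity: 15 ≡ 3 and 3103 ≡ 3 (mod 4), so (15/3103) = −(3103/15).
Reduce top mod 15: now compute (13/15).
Reciprocity: 13 ≡ 1 and 15 ≡ 3 (mod 4), so (13/15) = +(15/13).
Reduce top mod 13: now compute (2/13).
Pull out 2: since 13 ≡ 5 (mod 8), (2/13) = -1.
Reached (1/13) = 1. Collecting the sign flips along the way, the symbol is +1.

1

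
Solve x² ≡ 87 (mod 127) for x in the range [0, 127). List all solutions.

Since 127 ≡ 3 (mod 4), a square root of 87 is 87^((127+1)/4) = 87^32 mod 127.
Repeated squaring: 87^2≡76, 87^4≡61, 87^8≡38, 87^16≡47, 87^32≡50 (mod 127).
87^32 = 87^(32) ≡ 50 (mod 127).
Check: 50² = 2500 ≡ 87 (mod 127). The two roots are 50 and 77.

50, 77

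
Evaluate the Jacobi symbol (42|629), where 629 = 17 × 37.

Pull out 2: since 629 ≡ 5 (mod 8), (2/629) = -1.
Reciprocity: 21 ≡ 1 and 629 ≡ 1 (mod 4), so (21/629) = +(629/21).
Reduce top mod 21: now compute (20/21).
Pull out 2^2: since 21 ≡ 5 (mod 8), (2/21) = -1, so (2/21)^2 = +1.
Reciprocity: 5 ≡ 1 and 21 ≡ 1 (mod 4), so (5/21) = +(21/5).
Reduce top mod 5: now compute (1/5).
Reached (1/5) = 1. Collecting the sign flips along the way, the symbol is -1.

-1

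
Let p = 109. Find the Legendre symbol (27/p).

Reciprocity: 27 ≡ 3 and 109 ≡ 1 (mod 4), so (27/109) = +(109/27).
Reduce top mod 27: now compute (1/27).
Reached (1/27) = 1. Collecting the sign flips along the way, the symbol is +1.

1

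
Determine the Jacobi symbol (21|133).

0

Reciprocity: 21 ≡ 1 and 133 ≡ 1 (mod 4), so (21/133) = +(133/21).
Reduce top mod 21: now compute (7/21).
Reciprocity: 7 ≡ 3 and 21 ≡ 1 (mod 4), so (7/21) = +(21/7).
Reduce top mod 7: now compute (0/7).
Top reduces to 0: gcd > 1, so the symbol is 0.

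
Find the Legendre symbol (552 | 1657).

Pull out 2^3: since 1657 ≡ 1 (mod 8), (2/1657) = +1, so (2/1657)^3 = +1.
Reciprocity: 69 ≡ 1 and 1657 ≡ 1 (mod 4), so (69/1657) = +(1657/69).
Reduce top mod 69: now compute (1/69).
Reached (1/69) = 1. Collecting the sign flips along the way, the symbol is +1.

1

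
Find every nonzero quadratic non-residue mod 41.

3, 6, 7, 11, 12, 13, 14, 15, 17, 19, 22, 24, 26, 27, 28, 29, 30, 34, 35, 38

Square k = 1,…,20 (k and 41−k give the same square):
1²=1, 2²=4, 3²=9, 4²=16, 5²=25, 6²=36, 7²≡8, 8²≡23, 9²≡40, 10²≡18, 11²≡39, 12²≡21, 13²≡5, 14²≡32, 15²≡20, 16²≡10, 17²≡2, 18²≡37, 19²≡33, 20²≡31 (mod 41).
The residues are {1, 2, 4, 5, 8, 9, 10, 16, 18, 20, 21, 23, 25, 31, 32, 33, 36, 37, 39, 40}; the non-residues are the remaining 20 nonzero classes.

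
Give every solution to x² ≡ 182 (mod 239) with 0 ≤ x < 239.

95, 144

Since 239 ≡ 3 (mod 4), a square root of 182 is 182^((239+1)/4) = 182^60 mod 239.
Repeated squaring: 182^2≡142, 182^4≡88, 182^8≡96, 182^16≡134, 182^32≡31 (mod 239).
182^60 = 182^(32+16+8+4) ≡ 144 (mod 239).
Check: 144² = 20736 ≡ 182 (mod 239). The two roots are 95 and 144.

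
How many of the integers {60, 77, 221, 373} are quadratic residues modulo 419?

(60/419) = +1 → QR.
(77/419) = -1 → non-residue.
(221/419) = -1 → non-residue.
(373/419) = +1 → QR.
Total quadratic residues among the 4: 2.

2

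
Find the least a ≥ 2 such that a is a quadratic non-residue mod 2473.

(2/2473) = +1, so 2 is a residue.
(3/2473) = +1, so 3 is a residue.
(4/2473) = +1, so 4 is a residue.
(5/2473) = −1, so 5 is the smallest positive non-residue mod 2473.

5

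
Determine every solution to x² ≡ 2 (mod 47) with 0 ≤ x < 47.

Since 47 ≡ 3 (mod 4), a square root of 2 is 2^((47+1)/4) = 2^12 mod 47.
Repeated squaring: 2^2≡4, 2^4≡16, 2^8≡21 (mod 47).
2^12 = 2^(8+4) ≡ 7 (mod 47).
Check: 7² = 49 ≡ 2 (mod 47). The two roots are 7 and 40.

7, 40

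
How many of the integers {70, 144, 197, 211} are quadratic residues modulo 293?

(70/293) = -1 → non-residue.
(144/293) = +1 → QR.
(197/293) = +1 → QR.
(211/293) = +1 → QR.
Total quadratic residues among the 4: 3.

3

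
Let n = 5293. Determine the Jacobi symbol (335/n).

0

Reciprocity: 335 ≡ 3 and 5293 ≡ 1 (mod 4), so (335/5293) = +(5293/335).
Reduce top mod 335: now compute (268/335).
Pull out 2^2: since 335 ≡ 7 (mod 8), (2/335) = +1, so (2/335)^2 = +1.
Reciprocity: 67 ≡ 3 and 335 ≡ 3 (mod 4), so (67/335) = −(335/67).
Reduce top mod 67: now compute (0/67).
Top reduces to 0: gcd > 1, so the symbol is 0.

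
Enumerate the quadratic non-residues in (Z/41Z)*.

Square k = 1,…,20 (k and 41−k give the same square):
1²=1, 2²=4, 3²=9, 4²=16, 5²=25, 6²=36, 7²≡8, 8²≡23, 9²≡40, 10²≡18, 11²≡39, 12²≡21, 13²≡5, 14²≡32, 15²≡20, 16²≡10, 17²≡2, 18²≡37, 19²≡33, 20²≡31 (mod 41).
The residues are {1, 2, 4, 5, 8, 9, 10, 16, 18, 20, 21, 23, 25, 31, 32, 33, 36, 37, 39, 40}; the non-residues are the remaining 20 nonzero classes.

3 6 7 11 12 13 14 15 17 19 22 24 26 27 28 29 30 34 35 38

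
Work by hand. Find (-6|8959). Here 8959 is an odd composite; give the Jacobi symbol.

1

First reduce: -6 ≡ 8953 (mod 8959).
Reciprocity: 8953 ≡ 1 and 8959 ≡ 3 (mod 4), so (8953/8959) = +(8959/8953).
Reduce top mod 8953: now compute (6/8953).
Pull out 2: since 8953 ≡ 1 (mod 8), (2/8953) = +1.
Reciprocity: 3 ≡ 3 and 8953 ≡ 1 (mod 4), so (3/8953) = +(8953/3).
Reduce top mod 3: now compute (1/3).
Reached (1/3) = 1. Collecting the sign flips along the way, the symbol is +1.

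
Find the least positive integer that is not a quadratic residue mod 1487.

5

(2/1487) = +1, so 2 is a residue.
(3/1487) = +1, so 3 is a residue.
(4/1487) = +1, so 4 is a residue.
(5/1487) = −1, so 5 is the smallest positive non-residue mod 1487.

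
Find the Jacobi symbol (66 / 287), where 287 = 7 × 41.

Pull out 2: since 287 ≡ 7 (mod 8), (2/287) = +1.
Reciprocity: 33 ≡ 1 and 287 ≡ 3 (mod 4), so (33/287) = +(287/33).
Reduce top mod 33: now compute (23/33).
Reciprocity: 23 ≡ 3 and 33 ≡ 1 (mod 4), so (23/33) = +(33/23).
Reduce top mod 23: now compute (10/23).
Pull out 2: since 23 ≡ 7 (mod 8), (2/23) = +1.
Reciprocity: 5 ≡ 1 and 23 ≡ 3 (mod 4), so (5/23) = +(23/5).
Reduce top mod 5: now compute (3/5).
Reciprocity: 3 ≡ 3 and 5 ≡ 1 (mod 4), so (3/5) = +(5/3).
Reduce top mod 3: now compute (2/3).
Pull out 2: since 3 ≡ 3 (mod 8), (2/3) = -1.
Reached (1/3) = 1. Collecting the sign flips along the way, the symbol is -1.

-1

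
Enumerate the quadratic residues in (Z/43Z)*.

1,4,6,9,10,11,13,14,15,16,17,21,23,24,25,31,35,36,38,40,41

Square k = 1,…,21 (k and 43−k give the same square):
1²=1, 2²=4, 3²=9, 4²=16, 5²=25, 6²=36, 7²≡6, 8²≡21, 9²≡38, 10²≡14, 11²≡35, 12²≡15, 13²≡40, 14²≡24, 15²≡10, 16²≡41, 17²≡31, 18²≡23, 19²≡17, 20²≡13, 21²≡11 (mod 43).
So the quadratic residues mod 43 are {1, 4, 6, 9, 10, 11, 13, 14, 15, 16, 17, 21, 23, 24, 25, 31, 35, 36, 38, 40, 41}.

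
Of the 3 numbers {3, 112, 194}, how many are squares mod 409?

1

(3/409) = +1 → QR.
(112/409) = -1 → non-residue.
(194/409) = -1 → non-residue.
Total quadratic residues among the 3: 1.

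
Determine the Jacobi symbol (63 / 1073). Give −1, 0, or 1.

Reciprocity: 63 ≡ 3 and 1073 ≡ 1 (mod 4), so (63/1073) = +(1073/63).
Reduce top mod 63: now compute (2/63).
Pull out 2: since 63 ≡ 7 (mod 8), (2/63) = +1.
Reached (1/63) = 1. Collecting the sign flips along the way, the symbol is +1.

1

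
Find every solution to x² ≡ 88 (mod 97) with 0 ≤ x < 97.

97 ≡ 1 (mod 4), so we find a root by search.
Trying successive values, 31² = 961 ≡ 88 (mod 97). The other root is 97 − 31 = 66.

31, 66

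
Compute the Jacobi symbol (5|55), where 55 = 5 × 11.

0

Reciprocity: 5 ≡ 1 and 55 ≡ 3 (mod 4), so (5/55) = +(55/5).
Reduce top mod 5: now compute (0/5).
Top reduces to 0: gcd > 1, so the symbol is 0.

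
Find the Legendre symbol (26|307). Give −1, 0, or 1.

Euler's criterion: (26/307) ≡ 26^153 (mod 307).
26^2 ≡ 62 (mod 307)
26^4 ≡ 160 (mod 307)
26^8 ≡ 119 (mod 307)
26^16 ≡ 39 (mod 307)
26^32 ≡ 293 (mod 307)
26^64 ≡ 196 (mod 307)
26^128 ≡ 41 (mod 307)
26^153 = 26^(128+16+8+1) ≡ 1 (mod 307).
Result is 1, so (26/307) = 1.

1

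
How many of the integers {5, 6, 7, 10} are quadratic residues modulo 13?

(5/13) = -1 → non-residue.
(6/13) = -1 → non-residue.
(7/13) = -1 → non-residue.
(10/13) = +1 → QR.
Total quadratic residues among the 4: 1.

1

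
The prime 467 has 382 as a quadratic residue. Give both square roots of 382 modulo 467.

160, 307

Since 467 ≡ 3 (mod 4), a square root of 382 is 382^((467+1)/4) = 382^117 mod 467.
Repeated squaring: 382^2≡220, 382^4≡299, 382^8≡204, 382^16≡53, 382^32≡7, 382^64≡49 (mod 467).
382^117 = 382^(64+32+16+4+1) ≡ 160 (mod 467).
Check: 160² = 25600 ≡ 382 (mod 467). The two roots are 160 and 307.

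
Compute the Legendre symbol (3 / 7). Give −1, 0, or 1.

Reciprocity: 3 ≡ 3 and 7 ≡ 3 (mod 4), so (3/7) = −(7/3).
Reduce top mod 3: now compute (1/3).
Reached (1/3) = 1. Collecting the sign flips along the way, the symbol is -1.

-1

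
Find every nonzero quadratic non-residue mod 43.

Square k = 1,…,21 (k and 43−k give the same square):
1²=1, 2²=4, 3²=9, 4²=16, 5²=25, 6²=36, 7²≡6, 8²≡21, 9²≡38, 10²≡14, 11²≡35, 12²≡15, 13²≡40, 14²≡24, 15²≡10, 16²≡41, 17²≡31, 18²≡23, 19²≡17, 20²≡13, 21²≡11 (mod 43).
The residues are {1, 4, 6, 9, 10, 11, 13, 14, 15, 16, 17, 21, 23, 24, 25, 31, 35, 36, 38, 40, 41}; the non-residues are the remaining 21 nonzero classes.

2 3 5 7 8 12 18 19 20 22 26 27 28 29 30 32 33 34 37 39 42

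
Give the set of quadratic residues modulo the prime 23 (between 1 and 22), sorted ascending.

Square k = 1,…,11 (k and 23−k give the same square):
1²=1, 2²=4, 3²=9, 4²=16, 5²≡2, 6²≡13, 7²≡3, 8²≡18, 9²≡12, 10²≡8, 11²≡6 (mod 23).
So the quadratic residues mod 23 are {1, 2, 3, 4, 6, 8, 9, 12, 13, 16, 18}.

1 2 3 4 6 8 9 12 13 16 18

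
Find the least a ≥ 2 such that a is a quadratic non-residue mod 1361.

(2/1361) = +1, so 2 is a residue.
(3/1361) = −1, so 3 is the smallest positive non-residue mod 1361.

3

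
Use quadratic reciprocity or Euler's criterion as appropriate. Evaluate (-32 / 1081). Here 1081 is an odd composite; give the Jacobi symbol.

First reduce: -32 ≡ 1049 (mod 1081).
Reciprocity: 1049 ≡ 1 and 1081 ≡ 1 (mod 4), so (1049/1081) = +(1081/1049).
Reduce top mod 1049: now compute (32/1049).
Pull out 2^5: since 1049 ≡ 1 (mod 8), (2/1049) = +1, so (2/1049)^5 = +1.
Reached (1/1049) = 1. Collecting the sign flips along the way, the symbol is +1.

1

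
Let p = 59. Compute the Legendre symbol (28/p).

Euler's criterion: (28/59) ≡ 28^29 (mod 59).
28^2 ≡ 17 (mod 59)
28^4 ≡ 53 (mod 59)
28^8 ≡ 36 (mod 59)
28^16 ≡ 57 (mod 59)
28^29 = 28^(16+8+4+1) ≡ 1 (mod 59).
Result is 1, so (28/59) = 1.

1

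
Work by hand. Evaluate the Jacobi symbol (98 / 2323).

-1

Pull out 2: since 2323 ≡ 3 (mod 8), (2/2323) = -1.
Reciprocity: 49 ≡ 1 and 2323 ≡ 3 (mod 4), so (49/2323) = +(2323/49).
Reduce top mod 49: now compute (20/49).
Pull out 2^2: since 49 ≡ 1 (mod 8), (2/49) = +1, so (2/49)^2 = +1.
Reciprocity: 5 ≡ 1 and 49 ≡ 1 (mod 4), so (5/49) = +(49/5).
Reduce top mod 5: now compute (4/5).
Pull out 2^2: since 5 ≡ 5 (mod 8), (2/5) = -1, so (2/5)^2 = +1.
Reached (1/5) = 1. Collecting the sign flips along the way, the symbol is -1.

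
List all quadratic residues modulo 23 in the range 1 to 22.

Square k = 1,…,11 (k and 23−k give the same square):
1²=1, 2²=4, 3²=9, 4²=16, 5²≡2, 6²≡13, 7²≡3, 8²≡18, 9²≡12, 10²≡8, 11²≡6 (mod 23).
So the quadratic residues mod 23 are {1, 2, 3, 4, 6, 8, 9, 12, 13, 16, 18}.

1, 2, 3, 4, 6, 8, 9, 12, 13, 16, 18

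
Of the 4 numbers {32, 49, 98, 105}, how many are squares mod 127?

(32/127) = +1 → QR.
(49/127) = +1 → QR.
(98/127) = +1 → QR.
(105/127) = -1 → non-residue.
Total quadratic residues among the 4: 3.

3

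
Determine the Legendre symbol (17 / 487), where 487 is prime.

-1

Reciprocity: 17 ≡ 1 and 487 ≡ 3 (mod 4), so (17/487) = +(487/17).
Reduce top mod 17: now compute (11/17).
Reciprocity: 11 ≡ 3 and 17 ≡ 1 (mod 4), so (11/17) = +(17/11).
Reduce top mod 11: now compute (6/11).
Pull out 2: since 11 ≡ 3 (mod 8), (2/11) = -1.
Reciprocity: 3 ≡ 3 and 11 ≡ 3 (mod 4), so (3/11) = −(11/3).
Reduce top mod 3: now compute (2/3).
Pull out 2: since 3 ≡ 3 (mod 8), (2/3) = -1.
Reached (1/3) = 1. Collecting the sign flips along the way, the symbol is -1.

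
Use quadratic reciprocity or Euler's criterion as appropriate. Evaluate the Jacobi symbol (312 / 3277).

-1

Pull out 2^3: since 3277 ≡ 5 (mod 8), (2/3277) = -1, so (2/3277)^3 = -1.
Reciprocity: 39 ≡ 3 and 3277 ≡ 1 (mod 4), so (39/3277) = +(3277/39).
Reduce top mod 39: now compute (1/39).
Reached (1/39) = 1. Collecting the sign flips along the way, the symbol is -1.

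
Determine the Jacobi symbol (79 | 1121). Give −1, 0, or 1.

Reciprocity: 79 ≡ 3 and 1121 ≡ 1 (mod 4), so (79/1121) = +(1121/79).
Reduce top mod 79: now compute (15/79).
Reciprocity: 15 ≡ 3 and 79 ≡ 3 (mod 4), so (15/79) = −(79/15).
Reduce top mod 15: now compute (4/15).
Pull out 2^2: since 15 ≡ 7 (mod 8), (2/15) = +1, so (2/15)^2 = +1.
Reached (1/15) = 1. Collecting the sign flips along the way, the symbol is -1.

-1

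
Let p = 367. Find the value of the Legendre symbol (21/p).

Reciprocity: 21 ≡ 1 and 367 ≡ 3 (mod 4), so (21/367) = +(367/21).
Reduce top mod 21: now compute (10/21).
Pull out 2: since 21 ≡ 5 (mod 8), (2/21) = -1.
Reciprocity: 5 ≡ 1 and 21 ≡ 1 (mod 4), so (5/21) = +(21/5).
Reduce top mod 5: now compute (1/5).
Reached (1/5) = 1. Collecting the sign flips along the way, the symbol is -1.

-1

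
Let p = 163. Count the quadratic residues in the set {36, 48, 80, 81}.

2

(36/163) = +1 → QR.
(48/163) = -1 → non-residue.
(80/163) = -1 → non-residue.
(81/163) = +1 → QR.
Total quadratic residues among the 4: 2.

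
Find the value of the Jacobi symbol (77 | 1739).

-1

Reciprocity: 77 ≡ 1 and 1739 ≡ 3 (mod 4), so (77/1739) = +(1739/77).
Reduce top mod 77: now compute (45/77).
Reciprocity: 45 ≡ 1 and 77 ≡ 1 (mod 4), so (45/77) = +(77/45).
Reduce top mod 45: now compute (32/45).
Pull out 2^5: since 45 ≡ 5 (mod 8), (2/45) = -1, so (2/45)^5 = -1.
Reached (1/45) = 1. Collecting the sign flips along the way, the symbol is -1.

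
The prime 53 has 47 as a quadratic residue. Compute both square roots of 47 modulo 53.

10, 43

53 ≡ 1 (mod 4), so we find a root by search.
Trying successive values, 10² = 100 ≡ 47 (mod 53). The other root is 53 − 10 = 43.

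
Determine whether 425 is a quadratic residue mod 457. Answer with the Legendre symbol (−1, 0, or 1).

Euler's criterion: (425/457) ≡ 425^228 (mod 457).
425^2 ≡ 110 (mod 457)
425^4 ≡ 218 (mod 457)
425^8 ≡ 453 (mod 457)
425^16 ≡ 16 (mod 457)
425^32 ≡ 256 (mod 457)
425^64 ≡ 185 (mod 457)
425^128 ≡ 407 (mod 457)
425^228 = 425^(128+64+32+4) ≡ 1 (mod 457).
Result is 1, so (425/457) = 1.

1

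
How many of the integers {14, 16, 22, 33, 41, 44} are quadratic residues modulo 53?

(14/53) = -1 → non-residue.
(16/53) = +1 → QR.
(22/53) = -1 → non-residue.
(33/53) = -1 → non-residue.
(41/53) = -1 → non-residue.
(44/53) = +1 → QR.
Total quadratic residues among the 6: 2.

2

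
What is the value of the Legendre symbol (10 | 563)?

1

Pull out 2: since 563 ≡ 3 (mod 8), (2/563) = -1.
Reciprocity: 5 ≡ 1 and 563 ≡ 3 (mod 4), so (5/563) = +(563/5).
Reduce top mod 5: now compute (3/5).
Reciprocity: 3 ≡ 3 and 5 ≡ 1 (mod 4), so (3/5) = +(5/3).
Reduce top mod 3: now compute (2/3).
Pull out 2: since 3 ≡ 3 (mod 8), (2/3) = -1.
Reached (1/3) = 1. Collecting the sign flips along the way, the symbol is +1.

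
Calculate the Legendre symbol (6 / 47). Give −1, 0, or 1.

1

Euler's criterion: (6/47) ≡ 6^23 (mod 47).
6^2 ≡ 36 (mod 47)
6^4 ≡ 27 (mod 47)
6^8 ≡ 24 (mod 47)
6^16 ≡ 12 (mod 47)
6^23 = 6^(16+4+2+1) ≡ 1 (mod 47).
Result is 1, so (6/47) = 1.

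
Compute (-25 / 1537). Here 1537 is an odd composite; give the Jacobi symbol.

First reduce: -25 ≡ 1512 (mod 1537).
Pull out 2^3: since 1537 ≡ 1 (mod 8), (2/1537) = +1, so (2/1537)^3 = +1.
Reciprocity: 189 ≡ 1 and 1537 ≡ 1 (mod 4), so (189/1537) = +(1537/189).
Reduce top mod 189: now compute (25/189).
Reciprocity: 25 ≡ 1 and 189 ≡ 1 (mod 4), so (25/189) = +(189/25).
Reduce top mod 25: now compute (14/25).
Pull out 2: since 25 ≡ 1 (mod 8), (2/25) = +1.
Reciprocity: 7 ≡ 3 and 25 ≡ 1 (mod 4), so (7/25) = +(25/7).
Reduce top mod 7: now compute (4/7).
Pull out 2^2: since 7 ≡ 7 (mod 8), (2/7) = +1, so (2/7)^2 = +1.
Reached (1/7) = 1. Collecting the sign flips along the way, the symbol is +1.

1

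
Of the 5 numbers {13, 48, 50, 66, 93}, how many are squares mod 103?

4

(13/103) = +1 → QR.
(48/103) = -1 → non-residue.
(50/103) = +1 → QR.
(66/103) = +1 → QR.
(93/103) = +1 → QR.
Total quadratic residues among the 5: 4.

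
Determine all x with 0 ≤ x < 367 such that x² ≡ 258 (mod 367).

Since 367 ≡ 3 (mod 4), a square root of 258 is 258^((367+1)/4) = 258^92 mod 367.
Repeated squaring: 258^2≡137, 258^4≡52, 258^8≡135, 258^16≡242, 258^32≡211, 258^64≡114 (mod 367).
258^92 = 258^(64+16+8+4) ≡ 25 (mod 367).
Check: 25² = 625 ≡ 258 (mod 367). The two roots are 25 and 342.

25, 342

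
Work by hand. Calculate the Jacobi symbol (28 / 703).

Pull out 2^2: since 703 ≡ 7 (mod 8), (2/703) = +1, so (2/703)^2 = +1.
Reciprocity: 7 ≡ 3 and 703 ≡ 3 (mod 4), so (7/703) = −(703/7).
Reduce top mod 7: now compute (3/7).
Reciprocity: 3 ≡ 3 and 7 ≡ 3 (mod 4), so (3/7) = −(7/3).
Reduce top mod 3: now compute (1/3).
Reached (1/3) = 1. Collecting the sign flips along the way, the symbol is +1.

1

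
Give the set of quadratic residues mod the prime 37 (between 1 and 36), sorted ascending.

1, 3, 4, 7, 9, 10, 11, 12, 16, 21, 25, 26, 27, 28, 30, 33, 34, 36

Square k = 1,…,18 (k and 37−k give the same square):
1²=1, 2²=4, 3²=9, 4²=16, 5²=25, 6²=36, 7²≡12, 8²≡27, 9²≡7, 10²≡26, 11²≡10, 12²≡33, 13²≡21, 14²≡11, 15²≡3, 16²≡34, 17²≡30, 18²≡28 (mod 37).
So the quadratic residues mod 37 are {1, 3, 4, 7, 9, 10, 11, 12, 16, 21, 25, 26, 27, 28, 30, 33, 34, 36}.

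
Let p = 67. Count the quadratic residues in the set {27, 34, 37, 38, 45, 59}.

(27/67) = -1 → non-residue.
(34/67) = -1 → non-residue.
(37/67) = +1 → QR.
(38/67) = -1 → non-residue.
(45/67) = -1 → non-residue.
(59/67) = +1 → QR.
Total quadratic residues among the 6: 2.

2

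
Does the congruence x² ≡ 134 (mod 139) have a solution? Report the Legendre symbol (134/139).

-1

Pull out 2: since 139 ≡ 3 (mod 8), (2/139) = -1.
Reciprocity: 67 ≡ 3 and 139 ≡ 3 (mod 4), so (67/139) = −(139/67).
Reduce top mod 67: now compute (5/67).
Reciprocity: 5 ≡ 1 and 67 ≡ 3 (mod 4), so (5/67) = +(67/5).
Reduce top mod 5: now compute (2/5).
Pull out 2: since 5 ≡ 5 (mod 8), (2/5) = -1.
Reached (1/5) = 1. Collecting the sign flips along the way, the symbol is -1.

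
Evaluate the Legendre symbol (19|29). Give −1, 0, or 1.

Euler's criterion: (19/29) ≡ 19^14 (mod 29).
19^2 ≡ 13 (mod 29)
19^4 ≡ 24 (mod 29)
19^8 ≡ 25 (mod 29)
19^14 = 19^(8+4+2) ≡ 28 (mod 29).
Result is 28 ≡ −1, so (19/29) = −1.

-1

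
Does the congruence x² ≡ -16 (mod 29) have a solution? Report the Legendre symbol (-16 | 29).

1

First reduce: -16 ≡ 13 (mod 29).
Reciprocity: 13 ≡ 1 and 29 ≡ 1 (mod 4), so (13/29) = +(29/13).
Reduce top mod 13: now compute (3/13).
Reciprocity: 3 ≡ 3 and 13 ≡ 1 (mod 4), so (3/13) = +(13/3).
Reduce top mod 3: now compute (1/3).
Reached (1/3) = 1. Collecting the sign flips along the way, the symbol is +1.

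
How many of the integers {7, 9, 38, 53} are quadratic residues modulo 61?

(7/61) = -1 → non-residue.
(9/61) = +1 → QR.
(38/61) = -1 → non-residue.
(53/61) = -1 → non-residue.
Total quadratic residues among the 4: 1.

1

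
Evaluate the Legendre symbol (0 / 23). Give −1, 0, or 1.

Top reduces to 0: gcd > 1, so the symbol is 0.

0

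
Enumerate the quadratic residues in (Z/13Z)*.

1,3,4,9,10,12

Square k = 1,…,6 (k and 13−k give the same square):
1²=1, 2²=4, 3²=9, 4²≡3, 5²≡12, 6²≡10 (mod 13).
So the quadratic residues mod 13 are {1, 3, 4, 9, 10, 12}.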